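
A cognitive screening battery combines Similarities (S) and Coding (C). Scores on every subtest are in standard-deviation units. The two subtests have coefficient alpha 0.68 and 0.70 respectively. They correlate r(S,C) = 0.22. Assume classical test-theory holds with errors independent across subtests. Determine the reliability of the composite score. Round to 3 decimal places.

0.746

Var(S+C) = 2 + 2·[0.22] = 2 + 0.44 = 2.44.
Under uncorrelated errors the observed covariances equal the true-score covariances, so only the own-variance terms attenuate.
True-score variance = [0.68 + 0.70] + 0.44 = 1.38 + 0.44 = 1.82.
Reliability = 1.82 / 2.44 = 0.746.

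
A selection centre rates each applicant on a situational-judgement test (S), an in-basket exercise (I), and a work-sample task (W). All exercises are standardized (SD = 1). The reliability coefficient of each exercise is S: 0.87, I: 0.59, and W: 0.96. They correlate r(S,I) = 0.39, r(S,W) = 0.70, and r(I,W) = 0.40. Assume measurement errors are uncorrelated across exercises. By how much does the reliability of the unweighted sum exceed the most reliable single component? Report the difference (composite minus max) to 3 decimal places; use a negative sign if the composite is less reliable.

-0.057

Var(sum) = 3 + 2.98 = 5.98; true-score variance = 2.42 + 2.98 = 5.4; composite reliability = 0.9030.
Max component reliability = 0.9600.
Difference = 0.9030 − 0.9600 = -0.057.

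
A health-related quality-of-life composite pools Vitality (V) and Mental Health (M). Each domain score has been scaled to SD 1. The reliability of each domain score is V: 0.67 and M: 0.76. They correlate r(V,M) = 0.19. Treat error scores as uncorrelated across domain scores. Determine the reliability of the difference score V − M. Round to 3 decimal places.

Var(V−M) = 1 + 1 − 2·0.19 = 2 − 0.38 = 1.62.
Under uncorrelated errors the observed covariances equal the true-score covariances, so only the own-variance terms attenuate.
True-score variance = [0.67 + 0.76] − 0.38 = 1.43 − 0.38 = 1.05.
Reliability = 1.05 / 1.62 = 0.648.

0.648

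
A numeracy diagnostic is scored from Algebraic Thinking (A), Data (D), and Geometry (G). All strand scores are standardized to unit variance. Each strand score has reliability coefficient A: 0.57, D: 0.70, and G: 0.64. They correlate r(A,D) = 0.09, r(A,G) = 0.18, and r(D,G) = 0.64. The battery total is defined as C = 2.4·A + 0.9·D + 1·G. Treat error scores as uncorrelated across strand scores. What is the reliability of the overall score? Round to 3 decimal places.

0.691

Var(C) = 2.4² + 0.9² + 1 + 2·[2.16·0.09 + 2.4·0.18 + 0.9·0.64] = 7.57 + 2.4048 = 9.9748.
Under uncorrelated errors the observed covariances equal the true-score covariances, so only the own-variance terms attenuate.
True-score variance = [2.4²·0.57 + 0.9²·0.70 + 0.64] + 2.4048 = 4.4902 + 2.4048 = 6.895.
Reliability = 6.895 / 9.9748 = 0.691.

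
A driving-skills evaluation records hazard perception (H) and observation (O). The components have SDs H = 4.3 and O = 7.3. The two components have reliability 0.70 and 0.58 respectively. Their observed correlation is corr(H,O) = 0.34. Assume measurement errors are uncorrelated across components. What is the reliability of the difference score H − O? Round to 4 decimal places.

0.4462

Var(H−O) = 4.3² + 7.3² − 2·4.3·7.3·0.34 = 71.78 − 21.3452 = 50.4348.
Under uncorrelated errors the observed covariances equal the true-score covariances, so only the own-variance terms attenuate.
True-score variance = [4.3²·0.70 + 7.3²·0.58] − 21.3452 = 43.8512 − 21.3452 = 22.506.
Reliability = 22.506 / 50.4348 = 0.4462.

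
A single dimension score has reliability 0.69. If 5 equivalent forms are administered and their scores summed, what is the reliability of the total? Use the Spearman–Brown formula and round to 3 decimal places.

0.918

ρ_k = kρ / (1 + (k−1)ρ) = 5·0.69 / (1 + 4·0.69) = 3.450 / 3.760 = 0.918.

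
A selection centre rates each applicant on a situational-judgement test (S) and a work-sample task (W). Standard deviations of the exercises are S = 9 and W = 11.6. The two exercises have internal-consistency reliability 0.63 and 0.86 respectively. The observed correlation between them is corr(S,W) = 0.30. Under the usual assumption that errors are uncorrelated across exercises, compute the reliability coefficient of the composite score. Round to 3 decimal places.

Var(S+W) = 9² + 11.6² + 2·[9·11.6·0.30] = 215.56 + 62.64 = 278.2.
Under uncorrelated errors the observed covariances equal the true-score covariances, so only the own-variance terms attenuate.
True-score variance = [9²·0.63 + 11.6²·0.86] + 62.64 = 166.752 + 62.64 = 229.392.
Reliability = 229.392 / 278.2 = 0.825.

0.825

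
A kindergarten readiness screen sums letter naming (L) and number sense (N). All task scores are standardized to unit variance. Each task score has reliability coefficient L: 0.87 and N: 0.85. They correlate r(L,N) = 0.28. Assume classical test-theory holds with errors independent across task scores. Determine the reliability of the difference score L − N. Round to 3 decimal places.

Var(L−N) = 1 + 1 − 2·0.28 = 2 − 0.56 = 1.44.
With uncorrelated errors the cross-covariances are all true-score covariance, so they carry over unchanged; only the diagonal terms shrink to ρᵢσᵢ².
True-score variance = [0.87 + 0.85] − 0.56 = 1.72 − 0.56 = 1.16.
Reliability = 1.16 / 1.44 = 0.806.

0.806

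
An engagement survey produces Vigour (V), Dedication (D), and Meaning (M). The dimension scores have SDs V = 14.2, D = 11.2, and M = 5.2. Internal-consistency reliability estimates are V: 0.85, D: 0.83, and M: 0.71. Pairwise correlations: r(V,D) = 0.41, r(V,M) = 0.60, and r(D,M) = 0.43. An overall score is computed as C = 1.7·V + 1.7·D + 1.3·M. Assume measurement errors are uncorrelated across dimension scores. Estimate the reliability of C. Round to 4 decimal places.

Var(C) = 1.7²·14.2² + 1.7²·11.2² + 1.3²·5.2² + 2·[2.89·14.2·11.2·0.41 + 2.21·14.2·5.2·0.60 + 2.21·11.2·5.2·0.43] = 990.959 + 683.408 = 1674.37.
Because errors are independent across components, Cov(Tᵢ,Tⱼ) = Cov(Xᵢ,Xⱼ); the off-diagonal part of the true-score variance is the same as above.
True-score variance = [1.7²·14.2²·0.85 + 1.7²·11.2²·0.83 + 1.3²·5.2²·0.71] + 683.408 = 828.667 + 683.408 = 1512.07.
Reliability = 1512.07 / 1674.37 = 0.9031.

0.9031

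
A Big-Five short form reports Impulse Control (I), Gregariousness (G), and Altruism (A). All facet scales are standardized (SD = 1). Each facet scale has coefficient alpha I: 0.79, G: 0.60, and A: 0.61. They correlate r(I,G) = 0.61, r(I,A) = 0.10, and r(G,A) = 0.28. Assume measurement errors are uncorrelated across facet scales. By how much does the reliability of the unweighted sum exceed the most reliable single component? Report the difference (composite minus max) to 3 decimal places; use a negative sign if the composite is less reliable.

0.009

Var(sum) = 3 + 1.98 = 4.98; true-score variance = 2 + 1.98 = 3.98; composite reliability = 0.7992.
Max component reliability = 0.7900.
Difference = 0.7992 − 0.7900 = 0.009.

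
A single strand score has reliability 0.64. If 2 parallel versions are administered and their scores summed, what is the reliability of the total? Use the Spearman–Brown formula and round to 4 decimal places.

0.7805

ρ_k = kρ / (1 + (k−1)ρ) = 2·0.64 / (1 + 1·0.64) = 1.280 / 1.640 = 0.7805.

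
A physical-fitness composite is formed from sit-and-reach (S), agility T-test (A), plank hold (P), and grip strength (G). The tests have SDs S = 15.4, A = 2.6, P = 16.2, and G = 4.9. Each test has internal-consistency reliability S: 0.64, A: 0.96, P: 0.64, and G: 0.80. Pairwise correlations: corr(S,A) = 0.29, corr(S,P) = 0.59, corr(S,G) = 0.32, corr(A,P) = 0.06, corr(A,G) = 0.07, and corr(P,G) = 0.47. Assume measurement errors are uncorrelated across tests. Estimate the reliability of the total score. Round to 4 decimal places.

Var(S+A+P+G) = 15.4² + 2.6² + 16.2² + 4.9² + 2·[15.4·2.6·0.29 + 15.4·16.2·0.59 + 15.4·4.9·0.32 + 2.6·16.2·0.06 + 2.6·4.9·0.07 + 16.2·4.9·0.47] = 530.37 + 447.359 = 977.729.
Because errors are independent across components, Cov(Tᵢ,Tⱼ) = Cov(Xᵢ,Xⱼ); the off-diagonal part of the true-score variance is the same as above.
True-score variance = [15.4²·0.64 + 2.6²·0.96 + 16.2²·0.64 + 4.9²·0.80] + 447.359 = 345.442 + 447.359 = 792.801.
Reliability = 792.801 / 977.729 = 0.8109.

0.8109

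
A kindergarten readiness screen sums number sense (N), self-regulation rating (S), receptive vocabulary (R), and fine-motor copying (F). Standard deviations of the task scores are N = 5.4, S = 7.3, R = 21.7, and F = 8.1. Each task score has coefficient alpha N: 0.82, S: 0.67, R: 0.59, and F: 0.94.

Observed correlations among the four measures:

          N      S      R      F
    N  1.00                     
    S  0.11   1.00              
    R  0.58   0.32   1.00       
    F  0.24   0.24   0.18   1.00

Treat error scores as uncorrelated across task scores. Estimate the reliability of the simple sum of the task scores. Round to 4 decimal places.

0.7751

Var(N+S+R+F) = 5.4² + 7.3² + 21.7² + 8.1² + 2·[5.4·7.3·0.11 + 5.4·21.7·0.58 + 5.4·8.1·0.24 + 7.3·21.7·0.32 + 7.3·8.1·0.24 + 21.7·8.1·0.18] = 618.95 + 358.638 = 977.588.
With uncorrelated errors the cross-covariances are all true-score covariance, so they carry over unchanged; only the diagonal terms shrink to ρᵢσᵢ².
True-score variance = [5.4²·0.82 + 7.3²·0.67 + 21.7²·0.59 + 8.1²·0.94] + 358.638 = 399.114 + 358.638 = 757.752.
Reliability = 757.752 / 977.588 = 0.7751.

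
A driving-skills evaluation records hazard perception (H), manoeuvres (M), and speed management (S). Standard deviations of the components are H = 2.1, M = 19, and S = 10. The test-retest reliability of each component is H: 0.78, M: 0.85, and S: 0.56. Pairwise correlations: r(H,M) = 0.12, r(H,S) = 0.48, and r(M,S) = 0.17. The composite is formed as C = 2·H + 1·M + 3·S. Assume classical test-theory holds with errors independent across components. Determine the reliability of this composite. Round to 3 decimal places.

0.718

Var(C) = 2²·2.1² + 19² + 3²·10² + 2·[2·2.1·19·0.12 + 6·2.1·10·0.48 + 3·19·10·0.17] = 1278.64 + 333.912 = 1612.55.
With uncorrelated errors the cross-covariances are all true-score covariance, so they carry over unchanged; only the diagonal terms shrink to ρᵢσᵢ².
True-score variance = [2²·2.1²·0.78 + 19²·0.85 + 3²·10²·0.56] + 333.912 = 824.609 + 333.912 = 1158.52.
Reliability = 1158.52 / 1612.55 = 0.718.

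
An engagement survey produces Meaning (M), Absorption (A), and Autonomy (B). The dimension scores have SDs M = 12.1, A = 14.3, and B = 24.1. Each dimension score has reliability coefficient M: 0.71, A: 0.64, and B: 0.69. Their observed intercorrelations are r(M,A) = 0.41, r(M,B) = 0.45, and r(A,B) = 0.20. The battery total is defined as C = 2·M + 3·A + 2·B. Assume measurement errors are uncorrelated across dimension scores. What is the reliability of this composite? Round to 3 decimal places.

Var(C) = 2²·12.1² + 3²·14.3² + 2²·24.1² + 2·[6·12.1·14.3·0.41 + 4·12.1·24.1·0.45 + 6·14.3·24.1·0.20] = 4749.29 + 2728.22 = 7477.51.
Under uncorrelated errors the observed covariances equal the true-score covariances, so only the own-variance terms attenuate.
True-score variance = [2²·12.1²·0.71 + 3²·14.3²·0.64 + 2²·24.1²·0.69] + 2728.22 = 3196.7 + 2728.22 = 5924.92.
Reliability = 5924.92 / 7477.51 = 0.792.

0.792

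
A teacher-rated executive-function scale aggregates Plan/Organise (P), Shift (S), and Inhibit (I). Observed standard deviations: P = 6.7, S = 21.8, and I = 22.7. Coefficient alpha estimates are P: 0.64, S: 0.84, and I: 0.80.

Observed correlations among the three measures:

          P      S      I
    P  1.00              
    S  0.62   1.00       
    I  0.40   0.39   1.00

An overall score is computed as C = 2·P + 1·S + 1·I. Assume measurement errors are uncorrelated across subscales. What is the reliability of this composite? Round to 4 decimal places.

0.8872

Var(C) = 2²·6.7² + 21.8² + 22.7² + 2·[2·6.7·21.8·0.62 + 2·6.7·22.7·0.40 + 21.8·22.7·0.39] = 1170.09 + 991.564 = 2161.65.
Because errors are independent across components, Cov(Tᵢ,Tⱼ) = Cov(Xᵢ,Xⱼ); the off-diagonal part of the true-score variance is the same as above.
True-score variance = [2²·6.7²·0.64 + 21.8²·0.84 + 22.7²·0.80] + 991.564 = 926.352 + 991.564 = 1917.92.
Reliability = 1917.92 / 2161.65 = 0.8872.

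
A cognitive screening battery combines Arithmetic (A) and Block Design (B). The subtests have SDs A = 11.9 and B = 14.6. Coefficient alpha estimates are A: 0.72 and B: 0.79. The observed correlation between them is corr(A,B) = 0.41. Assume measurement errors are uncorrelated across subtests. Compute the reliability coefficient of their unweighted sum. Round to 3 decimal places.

0.830

Var(A+B) = 11.9² + 14.6² + 2·[11.9·14.6·0.41] = 354.77 + 142.467 = 497.237.
With uncorrelated errors the cross-covariances are all true-score covariance, so they carry over unchanged; only the diagonal terms shrink to ρᵢσᵢ².
True-score variance = [11.9²·0.72 + 14.6²·0.79] + 142.467 = 270.356 + 142.467 = 412.822.
Reliability = 412.822 / 497.237 = 0.830.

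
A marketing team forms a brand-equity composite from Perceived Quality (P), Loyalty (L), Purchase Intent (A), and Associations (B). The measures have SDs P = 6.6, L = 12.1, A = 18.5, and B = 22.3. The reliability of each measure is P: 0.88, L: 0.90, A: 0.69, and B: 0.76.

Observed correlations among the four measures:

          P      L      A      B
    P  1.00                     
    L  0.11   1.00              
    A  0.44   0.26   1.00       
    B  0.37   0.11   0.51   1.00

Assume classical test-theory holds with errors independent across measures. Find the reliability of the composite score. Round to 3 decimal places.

0.868

Var(P+L+A+B) = 6.6² + 12.1² + 18.5² + 22.3² + 2·[6.6·12.1·0.11 + 6.6·18.5·0.44 + 6.6·22.3·0.37 + 12.1·18.5·0.26 + 12.1·22.3·0.11 + 18.5·22.3·0.51] = 1029.51 + 830.496 = 1860.01.
Under uncorrelated errors the observed covariances equal the true-score covariances, so only the own-variance terms attenuate.
True-score variance = [6.6²·0.88 + 12.1²·0.90 + 18.5²·0.69 + 22.3²·0.76] + 830.496 = 784.195 + 830.496 = 1614.69.
Reliability = 1614.69 / 1860.01 = 0.868.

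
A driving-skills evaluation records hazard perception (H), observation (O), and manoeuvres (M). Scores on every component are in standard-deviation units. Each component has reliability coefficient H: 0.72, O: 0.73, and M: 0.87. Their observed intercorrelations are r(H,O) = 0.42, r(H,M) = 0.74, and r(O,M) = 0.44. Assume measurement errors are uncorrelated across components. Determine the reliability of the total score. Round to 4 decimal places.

0.8903

Var(H+O+M) = 3 + 2·[0.42 + 0.74 + 0.44] = 3 + 3.2 = 6.2.
Because errors are independent across components, Cov(Tᵢ,Tⱼ) = Cov(Xᵢ,Xⱼ); the off-diagonal part of the true-score variance is the same as above.
True-score variance = [0.72 + 0.73 + 0.87] + 3.2 = 2.32 + 3.2 = 5.52.
Reliability = 5.52 / 6.2 = 0.8903.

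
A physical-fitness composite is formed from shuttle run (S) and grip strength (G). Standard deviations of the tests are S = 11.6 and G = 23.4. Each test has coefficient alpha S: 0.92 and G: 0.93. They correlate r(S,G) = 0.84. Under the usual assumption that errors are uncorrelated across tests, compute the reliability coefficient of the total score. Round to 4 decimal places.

0.9569

Var(S+G) = 11.6² + 23.4² + 2·[11.6·23.4·0.84] = 682.12 + 456.019 = 1138.14.
Because errors are independent across components, Cov(Tᵢ,Tⱼ) = Cov(Xᵢ,Xⱼ); the off-diagonal part of the true-score variance is the same as above.
True-score variance = [11.6²·0.92 + 23.4²·0.93] + 456.019 = 633.026 + 456.019 = 1089.05.
Reliability = 1089.05 / 1138.14 = 0.9569.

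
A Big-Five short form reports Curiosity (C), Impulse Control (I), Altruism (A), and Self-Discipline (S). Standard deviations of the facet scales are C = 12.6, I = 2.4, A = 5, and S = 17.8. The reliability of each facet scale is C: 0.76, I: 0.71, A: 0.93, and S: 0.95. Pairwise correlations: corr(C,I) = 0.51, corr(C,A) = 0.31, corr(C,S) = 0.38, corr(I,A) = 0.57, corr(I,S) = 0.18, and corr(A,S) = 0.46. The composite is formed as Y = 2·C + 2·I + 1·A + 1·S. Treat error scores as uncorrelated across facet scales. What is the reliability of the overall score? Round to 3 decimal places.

0.895

Var(Y) = 2²·12.6² + 2²·2.4² + 5² + 17.8² + 2·[4·12.6·2.4·0.51 + 2·12.6·5·0.31 + 2·12.6·17.8·0.38 + 2·2.4·5·0.57 + 2·2.4·17.8·0.18 + 5·17.8·0.46] = 999.92 + 682.403 = 1682.32.
Under uncorrelated errors the observed covariances equal the true-score covariances, so only the own-variance terms attenuate.
True-score variance = [2²·12.6²·0.76 + 2²·2.4²·0.71 + 5²·0.93 + 17.8²·0.95] + 682.403 = 823.237 + 682.403 = 1505.64.
Reliability = 1505.64 / 1682.32 = 0.895.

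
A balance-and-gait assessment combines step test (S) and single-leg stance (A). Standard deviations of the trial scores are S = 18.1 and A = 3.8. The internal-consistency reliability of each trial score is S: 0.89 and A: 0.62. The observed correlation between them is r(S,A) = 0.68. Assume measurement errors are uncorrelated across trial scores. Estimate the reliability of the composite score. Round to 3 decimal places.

0.905

Var(S+A) = 18.1² + 3.8² + 2·[18.1·3.8·0.68] = 342.05 + 93.5408 = 435.591.
Under uncorrelated errors the observed covariances equal the true-score covariances, so only the own-variance terms attenuate.
True-score variance = [18.1²·0.89 + 3.8²·0.62] + 93.5408 = 300.526 + 93.5408 = 394.067.
Reliability = 394.067 / 435.591 = 0.905.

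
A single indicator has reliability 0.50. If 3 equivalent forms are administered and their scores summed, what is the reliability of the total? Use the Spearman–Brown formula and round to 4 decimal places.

0.7500

ρ_k = kρ / (1 + (k−1)ρ) = 3·0.50 / (1 + 2·0.50) = 1.500 / 2.000 = 0.7500.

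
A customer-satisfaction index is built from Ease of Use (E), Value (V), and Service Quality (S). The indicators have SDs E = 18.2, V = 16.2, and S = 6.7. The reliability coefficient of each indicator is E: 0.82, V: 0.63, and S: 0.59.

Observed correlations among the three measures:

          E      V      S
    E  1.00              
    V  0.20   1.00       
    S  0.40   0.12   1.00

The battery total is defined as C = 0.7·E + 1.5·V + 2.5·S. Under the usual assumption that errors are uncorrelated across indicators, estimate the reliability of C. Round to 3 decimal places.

Var(C) = 0.7²·18.2² + 1.5²·16.2² + 2.5²·6.7² + 2·[1.05·18.2·16.2·0.20 + 1.75·18.2·6.7·0.40 + 3.75·16.2·6.7·0.12] = 1033.36 + 392.235 = 1425.59.
With uncorrelated errors the cross-covariances are all true-score covariance, so they carry over unchanged; only the diagonal terms shrink to ρᵢσᵢ².
True-score variance = [0.7²·18.2²·0.82 + 1.5²·16.2²·0.63 + 2.5²·6.7²·0.59] + 392.235 = 670.633 + 392.235 = 1062.87.
Reliability = 1062.87 / 1425.59 = 0.746.

0.746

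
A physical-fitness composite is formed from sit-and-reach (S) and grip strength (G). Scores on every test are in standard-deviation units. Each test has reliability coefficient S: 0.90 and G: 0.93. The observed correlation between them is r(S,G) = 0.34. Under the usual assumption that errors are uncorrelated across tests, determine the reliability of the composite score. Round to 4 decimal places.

Var(S+G) = 2 + 2·[0.34] = 2 + 0.68 = 2.68.
With uncorrelated errors the cross-covariances are all true-score covariance, so they carry over unchanged; only the diagonal terms shrink to ρᵢσᵢ².
True-score variance = [0.90 + 0.93] + 0.68 = 1.83 + 0.68 = 2.51.
Reliability = 2.51 / 2.68 = 0.9366.

0.9366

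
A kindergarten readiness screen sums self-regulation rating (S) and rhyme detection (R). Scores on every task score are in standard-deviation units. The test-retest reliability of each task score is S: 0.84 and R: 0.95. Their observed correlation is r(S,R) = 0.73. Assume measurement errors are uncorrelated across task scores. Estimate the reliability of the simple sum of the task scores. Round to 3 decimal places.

Var(S+R) = 2 + 2·[0.73] = 2 + 1.46 = 3.46.
With uncorrelated errors the cross-covariances are all true-score covariance, so they carry over unchanged; only the diagonal terms shrink to ρᵢσᵢ².
True-score variance = [0.84 + 0.95] + 1.46 = 1.79 + 1.46 = 3.25.
Reliability = 3.25 / 3.46 = 0.939.

0.939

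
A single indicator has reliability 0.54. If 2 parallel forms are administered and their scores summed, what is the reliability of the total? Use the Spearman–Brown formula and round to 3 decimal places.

0.701

ρ_k = kρ / (1 + (k−1)ρ) = 2·0.54 / (1 + 1·0.54) = 1.080 / 1.540 = 0.701.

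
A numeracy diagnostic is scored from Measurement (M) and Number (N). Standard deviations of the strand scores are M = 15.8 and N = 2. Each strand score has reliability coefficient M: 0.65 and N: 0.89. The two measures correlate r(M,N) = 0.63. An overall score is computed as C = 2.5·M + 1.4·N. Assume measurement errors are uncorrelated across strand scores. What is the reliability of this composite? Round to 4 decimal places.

Var(C) = 2.5²·15.8² + 1.4²·2² + 2·[3.5·15.8·2·0.63] = 1568.09 + 139.356 = 1707.45.
Under uncorrelated errors the observed covariances equal the true-score covariances, so only the own-variance terms attenuate.
True-score variance = [2.5²·15.8²·0.65 + 1.4²·2²·0.89] + 139.356 = 1021.14 + 139.356 = 1160.5.
Reliability = 1160.5 / 1707.45 = 0.6797.

0.6797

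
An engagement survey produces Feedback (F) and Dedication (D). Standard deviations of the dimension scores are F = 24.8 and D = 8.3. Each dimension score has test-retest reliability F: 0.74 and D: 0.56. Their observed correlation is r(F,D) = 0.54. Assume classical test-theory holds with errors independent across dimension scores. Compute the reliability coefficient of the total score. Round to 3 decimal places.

0.790

Var(F+D) = 24.8² + 8.3² + 2·[24.8·8.3·0.54] = 683.93 + 222.307 = 906.237.
Under uncorrelated errors the observed covariances equal the true-score covariances, so only the own-variance terms attenuate.
True-score variance = [24.8²·0.74 + 8.3²·0.56] + 222.307 = 493.708 + 222.307 = 716.015.
Reliability = 716.015 / 906.237 = 0.790.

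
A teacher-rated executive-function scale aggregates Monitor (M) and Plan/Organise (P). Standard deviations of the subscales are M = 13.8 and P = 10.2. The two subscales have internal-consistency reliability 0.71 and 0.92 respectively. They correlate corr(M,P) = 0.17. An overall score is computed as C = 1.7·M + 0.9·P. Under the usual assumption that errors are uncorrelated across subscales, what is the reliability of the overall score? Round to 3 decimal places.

Var(C) = 1.7²·13.8² + 0.9²·10.2² + 2·[1.53·13.8·10.2·0.17] = 634.644 + 73.2234 = 707.867.
With uncorrelated errors the cross-covariances are all true-score covariance, so they carry over unchanged; only the diagonal terms shrink to ρᵢσᵢ².
True-score variance = [1.7²·13.8²·0.71 + 0.9²·10.2²·0.92] + 73.2234 = 468.294 + 73.2234 = 541.518.
Reliability = 541.518 / 707.867 = 0.765.

0.765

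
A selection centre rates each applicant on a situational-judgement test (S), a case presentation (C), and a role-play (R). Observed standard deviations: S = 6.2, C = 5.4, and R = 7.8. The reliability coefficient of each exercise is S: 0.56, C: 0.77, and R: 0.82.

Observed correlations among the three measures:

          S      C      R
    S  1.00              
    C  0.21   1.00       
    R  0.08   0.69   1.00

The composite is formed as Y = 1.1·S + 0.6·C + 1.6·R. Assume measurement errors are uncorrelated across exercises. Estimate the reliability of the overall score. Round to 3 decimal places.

Var(Y) = 1.1²·6.2² + 0.6²·5.4² + 1.6²·7.8² + 2·[0.66·6.2·5.4·0.21 + 1.76·6.2·7.8·0.08 + 0.96·5.4·7.8·0.69] = 212.76 + 78.6994 = 291.46.
Because errors are independent across components, Cov(Tᵢ,Tⱼ) = Cov(Xᵢ,Xⱼ); the off-diagonal part of the true-score variance is the same as above.
True-score variance = [1.1²·6.2²·0.56 + 0.6²·5.4²·0.77 + 1.6²·7.8²·0.82] + 78.6994 = 161.845 + 78.6994 = 240.545.
Reliability = 240.545 / 291.46 = 0.825.

0.825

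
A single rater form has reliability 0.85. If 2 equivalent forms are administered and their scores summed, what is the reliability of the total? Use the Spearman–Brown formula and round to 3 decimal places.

ρ_k = kρ / (1 + (k−1)ρ) = 2·0.85 / (1 + 1·0.85) = 1.700 / 1.850 = 0.919.

0.919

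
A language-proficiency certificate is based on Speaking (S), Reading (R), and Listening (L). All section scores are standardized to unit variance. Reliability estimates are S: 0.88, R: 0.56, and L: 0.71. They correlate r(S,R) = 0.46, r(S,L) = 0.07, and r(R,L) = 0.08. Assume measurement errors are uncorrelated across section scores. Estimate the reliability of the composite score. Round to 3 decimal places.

0.799

Var(S+R+L) = 3 + 2·[0.46 + 0.07 + 0.08] = 3 + 1.22 = 4.22.
Under uncorrelated errors the observed covariances equal the true-score covariances, so only the own-variance terms attenuate.
True-score variance = [0.88 + 0.56 + 0.71] + 1.22 = 2.15 + 1.22 = 3.37.
Reliability = 3.37 / 4.22 = 0.799.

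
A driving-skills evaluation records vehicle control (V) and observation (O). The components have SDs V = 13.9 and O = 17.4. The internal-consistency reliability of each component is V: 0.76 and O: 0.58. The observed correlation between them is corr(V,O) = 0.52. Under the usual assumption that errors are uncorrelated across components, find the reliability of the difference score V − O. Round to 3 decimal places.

Var(V−O) = 13.9² + 17.4² − 2·13.9·17.4·0.52 = 495.97 − 251.534 = 244.436.
With uncorrelated errors the cross-covariances are all true-score covariance, so they carry over unchanged; only the diagonal terms shrink to ρᵢσᵢ².
True-score variance = [13.9²·0.76 + 17.4²·0.58] − 251.534 = 322.44 − 251.534 = 70.906.
Reliability = 70.906 / 244.436 = 0.290.

0.290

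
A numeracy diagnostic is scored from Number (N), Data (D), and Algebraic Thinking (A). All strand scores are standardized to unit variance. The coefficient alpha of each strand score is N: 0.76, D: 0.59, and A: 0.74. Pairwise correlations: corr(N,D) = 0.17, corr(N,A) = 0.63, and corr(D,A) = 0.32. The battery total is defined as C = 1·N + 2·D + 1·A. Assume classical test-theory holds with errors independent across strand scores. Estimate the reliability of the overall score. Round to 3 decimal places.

0.768

Var(C) = 1 + 2² + 1 + 2·[2·0.17 + 0.63 + 2·0.32] = 6 + 3.22 = 9.22.
Under uncorrelated errors the observed covariances equal the true-score covariances, so only the own-variance terms attenuate.
True-score variance = [0.76 + 2²·0.59 + 0.74] + 3.22 = 3.86 + 3.22 = 7.08.
Reliability = 7.08 / 9.22 = 0.768.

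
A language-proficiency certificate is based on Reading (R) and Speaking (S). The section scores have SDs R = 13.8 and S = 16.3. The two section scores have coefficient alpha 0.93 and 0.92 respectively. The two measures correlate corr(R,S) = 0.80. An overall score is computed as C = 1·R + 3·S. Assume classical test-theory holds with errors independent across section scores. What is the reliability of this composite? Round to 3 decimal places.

Var(C) = 13.8² + 3²·16.3² + 2·[3·13.8·16.3·0.80] = 2581.65 + 1079.71 = 3661.36.
Under uncorrelated errors the observed covariances equal the true-score covariances, so only the own-variance terms attenuate.
True-score variance = [13.8²·0.93 + 3²·16.3²·0.92] + 1079.71 = 2377.02 + 1079.71 = 3456.73.
Reliability = 3456.73 / 3661.36 = 0.944.

0.944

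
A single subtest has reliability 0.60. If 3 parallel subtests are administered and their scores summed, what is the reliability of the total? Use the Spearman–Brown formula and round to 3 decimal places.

ρ_k = kρ / (1 + (k−1)ρ) = 3·0.60 / (1 + 2·0.60) = 1.800 / 2.200 = 0.818.

0.818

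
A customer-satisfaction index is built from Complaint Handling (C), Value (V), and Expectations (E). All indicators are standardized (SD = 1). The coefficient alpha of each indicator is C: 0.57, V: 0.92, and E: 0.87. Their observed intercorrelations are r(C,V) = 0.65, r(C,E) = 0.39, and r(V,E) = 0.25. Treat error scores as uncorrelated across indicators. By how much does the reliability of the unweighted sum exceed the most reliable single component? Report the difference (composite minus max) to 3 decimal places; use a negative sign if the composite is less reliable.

Var(sum) = 3 + 2.58 = 5.58; true-score variance = 2.36 + 2.58 = 4.94; composite reliability = 0.8853.
Max component reliability = 0.9200.
Difference = 0.8853 − 0.9200 = -0.035.

-0.035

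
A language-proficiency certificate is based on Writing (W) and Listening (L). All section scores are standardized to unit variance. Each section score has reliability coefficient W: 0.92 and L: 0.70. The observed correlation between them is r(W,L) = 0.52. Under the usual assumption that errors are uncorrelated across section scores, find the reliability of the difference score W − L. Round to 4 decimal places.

Var(W−L) = 1 + 1 − 2·0.52 = 2 − 1.04 = 0.96.
Under uncorrelated errors the observed covariances equal the true-score covariances, so only the own-variance terms attenuate.
True-score variance = [0.92 + 0.70] − 1.04 = 1.62 − 1.04 = 0.58.
Reliability = 0.58 / 0.96 = 0.6042.

0.6042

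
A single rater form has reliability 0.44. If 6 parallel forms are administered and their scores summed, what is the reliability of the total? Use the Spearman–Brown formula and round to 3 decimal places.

ρ_k = kρ / (1 + (k−1)ρ) = 6·0.44 / (1 + 5·0.44) = 2.640 / 3.200 = 0.825.

0.825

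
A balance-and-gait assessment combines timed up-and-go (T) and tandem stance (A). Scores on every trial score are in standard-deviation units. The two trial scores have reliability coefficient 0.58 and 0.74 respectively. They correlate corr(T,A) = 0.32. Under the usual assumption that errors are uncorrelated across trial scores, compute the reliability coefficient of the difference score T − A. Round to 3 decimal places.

Var(T−A) = 1 + 1 − 2·0.32 = 2 − 0.64 = 1.36.
Because errors are independent across components, Cov(Tᵢ,Tⱼ) = Cov(Xᵢ,Xⱼ); the off-diagonal part of the true-score variance is the same as above.
True-score variance = [0.58 + 0.74] − 0.64 = 1.32 − 0.64 = 0.68.
Reliability = 0.68 / 1.36 = 0.500.

0.500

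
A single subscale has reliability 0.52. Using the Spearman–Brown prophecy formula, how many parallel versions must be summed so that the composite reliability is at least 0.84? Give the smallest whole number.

k ≥ ρ*(1−ρ₁)/(ρ₁(1−ρ*)) = 0.84·0.48 / (0.52·0.16) = 4.846.
Smallest integer k = 5.

5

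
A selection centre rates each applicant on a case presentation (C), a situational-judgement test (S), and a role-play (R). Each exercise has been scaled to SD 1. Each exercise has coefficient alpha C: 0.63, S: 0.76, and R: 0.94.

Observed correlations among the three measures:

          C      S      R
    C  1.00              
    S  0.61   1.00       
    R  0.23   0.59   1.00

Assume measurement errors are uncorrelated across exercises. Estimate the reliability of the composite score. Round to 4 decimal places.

Var(C+S+R) = 3 + 2·[0.61 + 0.23 + 0.59] = 3 + 2.86 = 5.86.
Because errors are independent across components, Cov(Tᵢ,Tⱼ) = Cov(Xᵢ,Xⱼ); the off-diagonal part of the true-score variance is the same as above.
True-score variance = [0.63 + 0.76 + 0.94] + 2.86 = 2.33 + 2.86 = 5.19.
Reliability = 5.19 / 5.86 = 0.8857.

0.8857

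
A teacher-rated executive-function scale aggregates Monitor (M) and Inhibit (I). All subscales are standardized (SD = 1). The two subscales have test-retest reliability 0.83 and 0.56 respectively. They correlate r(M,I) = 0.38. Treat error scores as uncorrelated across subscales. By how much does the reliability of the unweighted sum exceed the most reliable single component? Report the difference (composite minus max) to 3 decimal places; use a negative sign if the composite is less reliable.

-0.051

Var(sum) = 2 + 0.76 = 2.76; true-score variance = 1.39 + 0.76 = 2.15; composite reliability = 0.7790.
Max component reliability = 0.8300.
Difference = 0.7790 − 0.8300 = -0.051.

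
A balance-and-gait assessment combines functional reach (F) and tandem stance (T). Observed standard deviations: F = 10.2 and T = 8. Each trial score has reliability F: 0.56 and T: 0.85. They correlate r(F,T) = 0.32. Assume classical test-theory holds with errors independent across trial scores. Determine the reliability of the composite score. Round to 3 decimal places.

Var(F+T) = 10.2² + 8² + 2·[10.2·8·0.32] = 168.04 + 52.224 = 220.264.
Under uncorrelated errors the observed covariances equal the true-score covariances, so only the own-variance terms attenuate.
True-score variance = [10.2²·0.56 + 8²·0.85] + 52.224 = 112.662 + 52.224 = 164.886.
Reliability = 164.886 / 220.264 = 0.749.

0.749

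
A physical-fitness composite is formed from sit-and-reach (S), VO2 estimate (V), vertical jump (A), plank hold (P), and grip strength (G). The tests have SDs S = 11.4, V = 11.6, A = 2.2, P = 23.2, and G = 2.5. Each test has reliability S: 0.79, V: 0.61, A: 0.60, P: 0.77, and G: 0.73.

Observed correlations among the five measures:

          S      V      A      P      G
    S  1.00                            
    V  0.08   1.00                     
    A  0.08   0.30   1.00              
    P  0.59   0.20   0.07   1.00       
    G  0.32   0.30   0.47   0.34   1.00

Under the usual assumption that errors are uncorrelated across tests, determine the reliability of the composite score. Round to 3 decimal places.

0.848

Var(S+V+A+P+G) = 11.4² + 11.6² + 2.2² + 23.2² + 2.5² + 2·[11.4·11.6·0.08 + 11.4·2.2·0.08 + 11.4·23.2·0.59 + 11.4·2.5·0.32 + 11.6·2.2·0.30 + 11.6·23.2·0.20 + 11.6·2.5·0.30 + 2.2·23.2·0.07 + 2.2·2.5·0.47 + 23.2·2.5·0.34] = 813.85 + 547.613 = 1361.46.
With uncorrelated errors the cross-covariances are all true-score covariance, so they carry over unchanged; only the diagonal terms shrink to ρᵢσᵢ².
True-score variance = [11.4²·0.79 + 11.6²·0.61 + 2.2²·0.60 + 23.2²·0.77 + 2.5²·0.73] + 547.613 = 606.661 + 547.613 = 1154.27.
Reliability = 1154.27 / 1361.46 = 0.848.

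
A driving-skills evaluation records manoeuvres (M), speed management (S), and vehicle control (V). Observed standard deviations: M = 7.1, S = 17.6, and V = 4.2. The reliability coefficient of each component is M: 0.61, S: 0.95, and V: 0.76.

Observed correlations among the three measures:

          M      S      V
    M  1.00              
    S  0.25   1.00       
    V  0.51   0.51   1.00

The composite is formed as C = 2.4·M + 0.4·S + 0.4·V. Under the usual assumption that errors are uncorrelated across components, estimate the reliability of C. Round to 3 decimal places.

0.738

Var(C) = 2.4²·7.1² + 0.4²·17.6² + 0.4²·4.2² + 2·[0.96·7.1·17.6·0.25 + 0.96·7.1·4.2·0.51 + 0.16·17.6·4.2·0.51] = 342.746 + 101.244 = 443.99.
Because errors are independent across components, Cov(Tᵢ,Tⱼ) = Cov(Xᵢ,Xⱼ); the off-diagonal part of the true-score variance is the same as above.
True-score variance = [2.4²·7.1²·0.61 + 0.4²·17.6²·0.95 + 0.4²·4.2²·0.76] + 101.244 = 226.349 + 101.244 = 327.593.
Reliability = 327.593 / 443.99 = 0.738.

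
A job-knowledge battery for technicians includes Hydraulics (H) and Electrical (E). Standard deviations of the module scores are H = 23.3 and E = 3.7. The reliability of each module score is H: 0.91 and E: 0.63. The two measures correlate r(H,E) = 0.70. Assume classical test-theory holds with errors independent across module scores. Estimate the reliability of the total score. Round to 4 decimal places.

0.9204

Var(H+E) = 23.3² + 3.7² + 2·[23.3·3.7·0.70] = 556.58 + 120.694 = 677.274.
Because errors are independent across components, Cov(Tᵢ,Tⱼ) = Cov(Xᵢ,Xⱼ); the off-diagonal part of the true-score variance is the same as above.
True-score variance = [23.3²·0.91 + 3.7²·0.63] + 120.694 = 502.655 + 120.694 = 623.349.
Reliability = 623.349 / 677.274 = 0.9204.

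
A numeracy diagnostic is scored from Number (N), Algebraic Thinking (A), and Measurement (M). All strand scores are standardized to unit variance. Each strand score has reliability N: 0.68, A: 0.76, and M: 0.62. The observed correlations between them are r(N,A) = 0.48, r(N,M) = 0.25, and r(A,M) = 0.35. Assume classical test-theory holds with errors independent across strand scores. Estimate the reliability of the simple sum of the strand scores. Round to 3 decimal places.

0.818

Var(N+A+M) = 3 + 2·[0.48 + 0.25 + 0.35] = 3 + 2.16 = 5.16.
Because errors are independent across components, Cov(Tᵢ,Tⱼ) = Cov(Xᵢ,Xⱼ); the off-diagonal part of the true-score variance is the same as above.
True-score variance = [0.68 + 0.76 + 0.62] + 2.16 = 2.06 + 2.16 = 4.22.
Reliability = 4.22 / 5.16 = 0.818.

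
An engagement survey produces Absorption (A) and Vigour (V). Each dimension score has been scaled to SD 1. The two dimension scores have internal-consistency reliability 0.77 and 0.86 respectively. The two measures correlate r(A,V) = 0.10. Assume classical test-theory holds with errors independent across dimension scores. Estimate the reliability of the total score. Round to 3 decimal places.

0.832

Var(A+V) = 2 + 2·[0.10] = 2 + 0.2 = 2.2.
Under uncorrelated errors the observed covariances equal the true-score covariances, so only the own-variance terms attenuate.
True-score variance = [0.77 + 0.86] + 0.2 = 1.63 + 0.2 = 1.83.
Reliability = 1.83 / 2.2 = 0.832.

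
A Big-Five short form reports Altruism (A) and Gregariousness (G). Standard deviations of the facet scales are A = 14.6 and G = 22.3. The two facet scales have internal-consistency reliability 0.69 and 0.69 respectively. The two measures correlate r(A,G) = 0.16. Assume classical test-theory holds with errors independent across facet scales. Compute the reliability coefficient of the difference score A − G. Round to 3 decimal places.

Var(A−G) = 14.6² + 22.3² − 2·14.6·22.3·0.16 = 710.45 − 104.186 = 606.264.
Under uncorrelated errors the observed covariances equal the true-score covariances, so only the own-variance terms attenuate.
True-score variance = [14.6²·0.69 + 22.3²·0.69] − 104.186 = 490.21 − 104.186 = 386.025.
Reliability = 386.025 / 606.264 = 0.637.

0.637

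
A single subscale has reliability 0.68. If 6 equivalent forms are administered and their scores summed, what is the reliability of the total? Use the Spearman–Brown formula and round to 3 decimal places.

ρ_k = kρ / (1 + (k−1)ρ) = 6·0.68 / (1 + 5·0.68) = 4.080 / 4.400 = 0.927.

0.927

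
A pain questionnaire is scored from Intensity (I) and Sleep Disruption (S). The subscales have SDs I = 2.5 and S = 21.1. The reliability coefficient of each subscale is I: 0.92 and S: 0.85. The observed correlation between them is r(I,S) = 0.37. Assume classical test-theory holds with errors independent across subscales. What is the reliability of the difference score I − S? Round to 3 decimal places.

Var(I−S) = 2.5² + 21.1² − 2·2.5·21.1·0.37 = 451.46 − 39.035 = 412.425.
Because errors are independent across components, Cov(Tᵢ,Tⱼ) = Cov(Xᵢ,Xⱼ); the off-diagonal part of the true-score variance is the same as above.
True-score variance = [2.5²·0.92 + 21.1²·0.85] − 39.035 = 384.179 − 39.035 = 345.144.
Reliability = 345.144 / 412.425 = 0.837.

0.837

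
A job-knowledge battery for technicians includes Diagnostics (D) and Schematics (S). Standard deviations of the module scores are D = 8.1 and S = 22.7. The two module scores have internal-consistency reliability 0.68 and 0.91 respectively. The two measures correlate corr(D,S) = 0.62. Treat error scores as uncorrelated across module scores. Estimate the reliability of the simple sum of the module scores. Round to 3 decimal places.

Var(D+S) = 8.1² + 22.7² + 2·[8.1·22.7·0.62] = 580.9 + 227.999 = 808.899.
Because errors are independent across components, Cov(Tᵢ,Tⱼ) = Cov(Xᵢ,Xⱼ); the off-diagonal part of the true-score variance is the same as above.
True-score variance = [8.1²·0.68 + 22.7²·0.91] + 227.999 = 513.529 + 227.999 = 741.527.
Reliability = 741.527 / 808.899 = 0.917.

0.917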